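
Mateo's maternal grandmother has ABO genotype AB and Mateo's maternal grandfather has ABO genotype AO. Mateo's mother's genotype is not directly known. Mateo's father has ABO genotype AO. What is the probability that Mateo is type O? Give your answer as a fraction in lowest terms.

Mateo's mother's ABO genotype from AB × AO: 1/4 AA, 1/4 AB, 1/4 AO, 1/4 BO.
Crossing each possibility with the father AO and summing P(type O): 1/4·0 + 1/4·0 + 1/4·1/4 + 1/4·1/4 = 1/8.

1/8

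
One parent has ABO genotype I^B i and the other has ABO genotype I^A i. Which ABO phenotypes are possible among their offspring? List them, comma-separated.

Gametes from I^B i × I^A i give offspring ABO genotypes I^A I^B, I^A i, I^B i, i i, i.e. phenotypes O, A, B, AB.

O, A, B, AB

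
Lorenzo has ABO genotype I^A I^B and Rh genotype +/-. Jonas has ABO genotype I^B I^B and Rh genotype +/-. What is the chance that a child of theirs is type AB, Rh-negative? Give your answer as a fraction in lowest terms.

ABO cross I^A I^B × I^B I^B → offspring phenotypes: 1/2 B, 1/2 AB.
Rh cross +/- × +/- → 3/4 Rh+, 1/4 Rh-.
Independent loci: P(type AB, Rh-negative) = 1/2 × 1/4 = 1/8.

1/8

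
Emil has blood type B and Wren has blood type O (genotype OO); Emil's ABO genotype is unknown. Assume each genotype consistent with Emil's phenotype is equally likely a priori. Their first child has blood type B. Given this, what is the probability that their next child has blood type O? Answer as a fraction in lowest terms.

Possible genotypes: Emil ∈ {BB, BO}; Wren ∈ {OO}.
Weight each parental genotype pair by prior × P(type-B child):
  BB × OO: posterior weight 2/3; P(next child type O) = 0.
  BO × OO: posterior weight 1/3; P(next child type O) = 1/2.
Weighted sum = 1/6.

1/6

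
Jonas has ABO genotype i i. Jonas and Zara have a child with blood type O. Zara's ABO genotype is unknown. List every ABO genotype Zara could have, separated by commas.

For each candidate genotype of Zara, check whether crossing it with i i can produce every observed child phenotype.
  I^A I^A → possible child types {A} ✗
  I^A I^B → possible child types {A, B} ✗
  I^A i → possible child types {O, A} ✓
  I^B I^B → possible child types {B} ✗
  I^B i → possible child types {O, B} ✓
  i i → possible child types {O} ✓

I^A i, I^B i, i i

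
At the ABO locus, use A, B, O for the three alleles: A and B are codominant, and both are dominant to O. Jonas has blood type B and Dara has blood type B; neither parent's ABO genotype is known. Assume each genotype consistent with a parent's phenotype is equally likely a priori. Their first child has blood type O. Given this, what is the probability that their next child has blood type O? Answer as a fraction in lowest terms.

1/4

Possible genotypes: Jonas ∈ {BB, BO}; Dara ∈ {BB, BO}.
Weight each parental genotype pair by prior × P(type-O child):
  BO × BO: posterior weight 1; P(next child type O) = 1/4.
Weighted sum = 1/4.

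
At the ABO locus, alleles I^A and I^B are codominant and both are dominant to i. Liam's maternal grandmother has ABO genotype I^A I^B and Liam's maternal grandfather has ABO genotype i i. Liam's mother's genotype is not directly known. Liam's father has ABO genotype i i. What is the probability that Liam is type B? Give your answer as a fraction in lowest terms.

1/4

Liam's mother's ABO genotype from I^A I^B × i i: 1/2 I^A i, 1/2 I^B i.
Crossing each possibility with the father i i and summing P(type B): 1/2·0 + 1/2·1/2 = 1/4.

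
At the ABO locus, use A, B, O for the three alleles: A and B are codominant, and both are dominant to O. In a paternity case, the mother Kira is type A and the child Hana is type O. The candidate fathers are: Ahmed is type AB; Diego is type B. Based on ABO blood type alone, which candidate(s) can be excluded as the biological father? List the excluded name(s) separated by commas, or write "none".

A candidate is excluded only if no genotype consistent with his phenotype could produce a type O child with a type A mother.
Ahmed (type AB): no genotype consistent with that phenotype can produce a type-O child with a type-A mother.

Ahmed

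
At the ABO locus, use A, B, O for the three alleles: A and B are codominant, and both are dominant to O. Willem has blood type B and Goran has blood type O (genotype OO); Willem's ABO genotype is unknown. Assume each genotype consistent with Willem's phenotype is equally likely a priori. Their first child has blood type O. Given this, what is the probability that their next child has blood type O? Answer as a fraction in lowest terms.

Possible genotypes: Willem ∈ {BB, BO}; Goran ∈ {OO}.
Weight each parental genotype pair by prior × P(type-O child):
  BO × OO: posterior weight 1; P(next child type O) = 1/2.
Weighted sum = 1/2.

1/2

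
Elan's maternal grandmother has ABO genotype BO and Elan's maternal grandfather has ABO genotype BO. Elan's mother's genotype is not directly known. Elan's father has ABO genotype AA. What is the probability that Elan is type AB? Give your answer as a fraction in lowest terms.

Elan's mother's ABO genotype from BO × BO: 1/4 BB, 1/2 BO, 1/4 OO.
Crossing each possibility with the father AA and summing P(type AB): 1/4·1 + 1/2·1/2 + 1/4·0 = 1/2.

1/2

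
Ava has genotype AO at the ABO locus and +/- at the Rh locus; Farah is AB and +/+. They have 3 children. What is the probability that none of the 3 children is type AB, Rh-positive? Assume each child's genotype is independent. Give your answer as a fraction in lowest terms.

27/64

ABO cross AO × AB → 1/2 A, 1/4 B, 1/4 AB.
Rh cross +/- × +/+ → 1 Rh+; so P(type AB, Rh-positive) = 1/4 × 1 = 1/4 per child.
P(not type AB, Rh-positive) = 3/4 for one child; (3/4)^3 = 27/64.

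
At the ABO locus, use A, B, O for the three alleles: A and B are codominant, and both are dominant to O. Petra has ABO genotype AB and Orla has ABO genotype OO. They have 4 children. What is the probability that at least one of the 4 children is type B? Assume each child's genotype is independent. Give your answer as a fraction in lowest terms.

15/16

ABO cross AB × OO → 1/2 A, 1/2 B.
So P(type B) = 1/2 per child.
P(none) = (1/2)^4 = 1/16; P(at least one) = 1 − 1/16 = 15/16.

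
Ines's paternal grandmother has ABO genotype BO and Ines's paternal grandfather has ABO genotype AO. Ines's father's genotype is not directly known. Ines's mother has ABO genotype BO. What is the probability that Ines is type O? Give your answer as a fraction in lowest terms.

Ines's father's ABO genotype from BO × AO: 1/4 AB, 1/4 AO, 1/4 BO, 1/4 OO.
Crossing each possibility with the mother BO and summing P(type O): 1/4·0 + 1/4·1/4 + 1/4·1/4 + 1/4·1/2 = 1/4.

1/4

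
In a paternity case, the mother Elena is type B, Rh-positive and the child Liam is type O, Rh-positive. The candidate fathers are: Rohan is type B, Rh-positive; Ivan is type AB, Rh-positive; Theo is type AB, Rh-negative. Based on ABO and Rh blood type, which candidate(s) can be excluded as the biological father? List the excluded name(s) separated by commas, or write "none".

Ivan, Theo

A candidate is excluded only if no genotype consistent with his phenotype could produce a type O, Rh-positive child with a type B, Rh-positive mother.
Ivan (type AB, Rh+): no genotype consistent with that phenotype can produce a type-O Rh+ child with a type-B mother.
Theo (type AB, Rh-): no genotype consistent with that phenotype can produce a type-O Rh+ child with a type-B mother.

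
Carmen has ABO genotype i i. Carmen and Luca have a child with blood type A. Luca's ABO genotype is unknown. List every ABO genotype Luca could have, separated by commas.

For each candidate genotype of Luca, check whether crossing it with i i can produce every observed child phenotype.
  I^A I^A → possible child types {A} ✓
  I^A I^B → possible child types {A, B} ✓
  I^A i → possible child types {O, A} ✓
  I^B I^B → possible child types {B} ✗
  I^B i → possible child types {O, B} ✗
  i i → possible child types {O} ✗

I^A I^A, I^A I^B, I^A i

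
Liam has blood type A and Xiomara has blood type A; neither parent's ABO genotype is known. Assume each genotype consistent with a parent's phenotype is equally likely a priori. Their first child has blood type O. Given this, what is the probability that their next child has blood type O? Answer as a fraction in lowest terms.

1/4

Possible genotypes: Liam ∈ {I^A I^A, I^A i}; Xiomara ∈ {I^A I^A, I^A i}.
Weight each parental genotype pair by prior × P(type-O child):
  I^A i × I^A i: posterior weight 1; P(next child type O) = 1/4.
Weighted sum = 1/4.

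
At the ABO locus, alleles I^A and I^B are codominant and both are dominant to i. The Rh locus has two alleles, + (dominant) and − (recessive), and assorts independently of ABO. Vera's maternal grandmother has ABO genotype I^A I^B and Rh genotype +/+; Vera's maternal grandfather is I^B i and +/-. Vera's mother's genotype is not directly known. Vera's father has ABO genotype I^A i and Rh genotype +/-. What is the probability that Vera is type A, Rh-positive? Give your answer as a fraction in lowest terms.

21/64

Vera's mother's ABO genotype from I^A I^B × I^B i: 1/4 I^A I^B, 1/4 I^A i, 1/4 I^B I^B, 1/4 I^B i.
Crossing each possibility with the father I^A i and summing P(type A): 1/4·1/2 + 1/4·3/4 + 1/4·0 + 1/4·1/4 = 3/8.
Similarly for Rh via the mother's Rh distribution: P(Rh+) = 7/8.
Independent loci: 3/8 × 7/8 = 21/64.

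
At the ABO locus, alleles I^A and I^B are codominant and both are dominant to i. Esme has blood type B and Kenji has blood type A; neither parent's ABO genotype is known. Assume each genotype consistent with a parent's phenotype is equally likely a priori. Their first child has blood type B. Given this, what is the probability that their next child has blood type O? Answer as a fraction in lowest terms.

1/12

Possible genotypes: Esme ∈ {I^B I^B, I^B i}; Kenji ∈ {I^A I^A, I^A i}.
Weight each parental genotype pair by prior × P(type-B child):
  I^B I^B × I^A i: posterior weight 2/3; P(next child type O) = 0.
  I^B i × I^A i: posterior weight 1/3; P(next child type O) = 1/4.
Weighted sum = 1/12.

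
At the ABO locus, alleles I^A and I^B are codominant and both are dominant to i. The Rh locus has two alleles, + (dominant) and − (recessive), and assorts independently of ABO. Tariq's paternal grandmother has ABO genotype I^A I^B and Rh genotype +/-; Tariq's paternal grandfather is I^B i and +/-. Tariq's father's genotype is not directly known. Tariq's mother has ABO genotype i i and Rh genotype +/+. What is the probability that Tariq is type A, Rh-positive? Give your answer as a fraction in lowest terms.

Tariq's father's ABO genotype from I^A I^B × I^B i: 1/4 I^A I^B, 1/4 I^A i, 1/4 I^B I^B, 1/4 I^B i.
Crossing each possibility with the mother i i and summing P(type A): 1/4·1/2 + 1/4·1/2 + 1/4·0 + 1/4·0 = 1/4.
Similarly for Rh via the father's Rh distribution: P(Rh+) = 1.
Independent loci: 1/4 × 1 = 1/4.

1/4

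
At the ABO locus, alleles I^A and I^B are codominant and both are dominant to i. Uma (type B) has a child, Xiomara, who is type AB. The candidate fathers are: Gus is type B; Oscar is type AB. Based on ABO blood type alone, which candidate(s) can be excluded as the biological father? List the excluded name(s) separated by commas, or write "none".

Gus

A candidate is excluded only if no genotype consistent with his phenotype could produce a type AB child with a type B mother.
Gus (type B): no genotype consistent with that phenotype can produce a type-AB child with a type-B mother.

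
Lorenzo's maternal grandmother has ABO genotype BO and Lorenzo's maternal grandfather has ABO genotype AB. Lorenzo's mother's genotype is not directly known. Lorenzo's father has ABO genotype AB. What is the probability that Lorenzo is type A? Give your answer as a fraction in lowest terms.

Lorenzo's mother's ABO genotype from BO × AB: 1/4 AB, 1/4 AO, 1/4 BB, 1/4 BO.
Crossing each possibility with the father AB and summing P(type A): 1/4·1/4 + 1/4·1/2 + 1/4·0 + 1/4·1/4 = 1/4.

1/4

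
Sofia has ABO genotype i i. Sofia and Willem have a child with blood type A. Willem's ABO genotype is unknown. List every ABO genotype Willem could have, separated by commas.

I^A I^A, I^A I^B, I^A i

For each candidate genotype of Willem, check whether crossing it with i i can produce every observed child phenotype.
  I^A I^A → possible child types {A} ✓
  I^A I^B → possible child types {A, B} ✓
  I^A i → possible child types {O, A} ✓
  I^B I^B → possible child types {B} ✗
  I^B i → possible child types {O, B} ✗
  i i → possible child types {O} ✗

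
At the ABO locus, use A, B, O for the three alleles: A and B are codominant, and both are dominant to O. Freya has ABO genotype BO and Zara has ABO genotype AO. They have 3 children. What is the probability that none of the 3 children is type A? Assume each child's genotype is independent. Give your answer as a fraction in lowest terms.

27/64

ABO cross BO × AO → 1/4 O, 1/4 A, 1/4 B, 1/4 AB.
So P(type A) = 1/4 per child.
P(not type A) = 3/4 for one child; (3/4)^3 = 27/64.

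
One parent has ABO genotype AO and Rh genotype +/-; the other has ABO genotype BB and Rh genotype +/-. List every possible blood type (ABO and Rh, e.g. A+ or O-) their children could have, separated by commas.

Gametes from AO × BB give offspring ABO genotypes AB, BO, i.e. phenotypes B, AB.
Rh cross +/- × +/- → phenotypes Rh+, Rh-.
Combining independently: B+, B-, AB+, AB-.

B+, B-, AB+, AB-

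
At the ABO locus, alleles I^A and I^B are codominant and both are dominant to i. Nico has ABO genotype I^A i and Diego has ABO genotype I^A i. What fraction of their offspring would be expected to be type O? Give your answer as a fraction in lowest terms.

1/4

ABO cross I^A i × I^A i → offspring phenotypes: 1/4 O, 3/4 A.
So P(type O) = 1/4.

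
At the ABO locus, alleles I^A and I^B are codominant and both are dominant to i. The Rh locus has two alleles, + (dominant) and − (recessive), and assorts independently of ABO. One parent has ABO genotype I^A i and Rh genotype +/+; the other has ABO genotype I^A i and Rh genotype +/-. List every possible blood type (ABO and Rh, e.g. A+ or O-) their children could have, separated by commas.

O+, A+

Gametes from I^A i × I^A i give offspring ABO genotypes I^A I^A, I^A i, i i, i.e. phenotypes O, A.
Rh cross +/+ × +/- → phenotypes Rh+.
Combining independently: O+, A+.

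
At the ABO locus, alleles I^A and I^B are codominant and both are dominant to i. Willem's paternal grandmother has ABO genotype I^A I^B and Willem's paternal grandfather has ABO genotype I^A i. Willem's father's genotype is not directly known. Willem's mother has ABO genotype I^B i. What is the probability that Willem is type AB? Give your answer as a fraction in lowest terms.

Willem's father's ABO genotype from I^A I^B × I^A i: 1/4 I^A I^A, 1/4 I^A I^B, 1/4 I^A i, 1/4 I^B i.
Crossing each possibility with the mother I^B i and summing P(type AB): 1/4·1/2 + 1/4·1/4 + 1/4·1/4 + 1/4·0 = 1/4.

1/4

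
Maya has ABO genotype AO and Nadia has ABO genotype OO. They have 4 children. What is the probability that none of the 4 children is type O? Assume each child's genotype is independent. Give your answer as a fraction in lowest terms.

1/16

ABO cross AO × OO → 1/2 O, 1/2 A.
So P(type O) = 1/2 per child.
P(not type O) = 1/2 for one child; (1/2)^4 = 1/16.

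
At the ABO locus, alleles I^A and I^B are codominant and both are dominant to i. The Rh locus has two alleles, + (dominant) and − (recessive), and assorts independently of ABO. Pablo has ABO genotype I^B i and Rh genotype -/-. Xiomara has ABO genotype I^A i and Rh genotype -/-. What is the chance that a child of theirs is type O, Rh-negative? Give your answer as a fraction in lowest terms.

1/4

ABO cross I^B i × I^A i → offspring phenotypes: 1/4 O, 1/4 A, 1/4 B, 1/4 AB.
Rh cross -/- × -/- → 1 Rh-.
Independent loci: P(type O, Rh-negative) = 1/4 × 1 = 1/4.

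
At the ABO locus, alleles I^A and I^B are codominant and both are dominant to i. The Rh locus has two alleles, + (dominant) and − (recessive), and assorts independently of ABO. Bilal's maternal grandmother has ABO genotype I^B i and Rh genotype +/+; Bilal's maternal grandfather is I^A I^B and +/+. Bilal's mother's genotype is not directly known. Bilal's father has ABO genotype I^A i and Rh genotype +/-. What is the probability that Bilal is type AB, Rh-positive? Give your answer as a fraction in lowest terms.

Bilal's mother's ABO genotype from I^B i × I^A I^B: 1/4 I^A I^B, 1/4 I^A i, 1/4 I^B I^B, 1/4 I^B i.
Crossing each possibility with the father I^A i and summing P(type AB): 1/4·1/4 + 1/4·0 + 1/4·1/2 + 1/4·1/4 = 1/4.
Similarly for Rh via the mother's Rh distribution: P(Rh+) = 1.
Independent loci: 1/4 × 1 = 1/4.

1/4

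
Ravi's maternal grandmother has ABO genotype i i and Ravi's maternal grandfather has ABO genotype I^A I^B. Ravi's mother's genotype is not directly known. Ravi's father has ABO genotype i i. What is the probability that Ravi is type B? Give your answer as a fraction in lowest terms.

Ravi's mother's ABO genotype from i i × I^A I^B: 1/2 I^A i, 1/2 I^B i.
Crossing each possibility with the father i i and summing P(type B): 1/2·0 + 1/2·1/2 = 1/4.

1/4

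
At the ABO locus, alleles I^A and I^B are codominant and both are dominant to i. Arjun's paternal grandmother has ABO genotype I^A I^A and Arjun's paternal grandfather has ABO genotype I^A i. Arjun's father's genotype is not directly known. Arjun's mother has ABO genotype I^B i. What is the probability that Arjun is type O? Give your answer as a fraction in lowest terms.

1/8

Arjun's father's ABO genotype from I^A I^A × I^A i: 1/2 I^A I^A, 1/2 I^A i.
Crossing each possibility with the mother I^B i and summing P(type O): 1/2·0 + 1/2·1/4 = 1/8.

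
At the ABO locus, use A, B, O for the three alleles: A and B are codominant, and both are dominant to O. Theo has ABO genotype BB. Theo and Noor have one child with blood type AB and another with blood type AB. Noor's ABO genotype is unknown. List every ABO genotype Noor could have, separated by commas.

AA, AB, AO

For each candidate genotype of Noor, check whether crossing it with BB can produce every observed child phenotype.
  AA → possible child types {AB} ✓
  AB → possible child types {B, AB} ✓
  AO → possible child types {B, AB} ✓
  BB → possible child types {B} ✗
  BO → possible child types {B} ✗
  OO → possible child types {B} ✗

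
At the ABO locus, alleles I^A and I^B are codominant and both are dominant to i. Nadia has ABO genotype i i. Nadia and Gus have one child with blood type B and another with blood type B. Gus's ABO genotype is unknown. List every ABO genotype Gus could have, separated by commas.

I^A I^B, I^B I^B, I^B i

For each candidate genotype of Gus, check whether crossing it with i i can produce every observed child phenotype.
  I^A I^A → possible child types {A} ✗
  I^A I^B → possible child types {A, B} ✓
  I^A i → possible child types {O, A} ✗
  I^B I^B → possible child types {B} ✓
  I^B i → possible child types {O, B} ✓
  i i → possible child types {O} ✗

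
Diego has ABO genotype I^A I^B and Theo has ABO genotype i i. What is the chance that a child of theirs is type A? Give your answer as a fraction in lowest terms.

1/2

ABO cross I^A I^B × i i → offspring phenotypes: 1/2 A, 1/2 B.
So P(type A) = 1/2.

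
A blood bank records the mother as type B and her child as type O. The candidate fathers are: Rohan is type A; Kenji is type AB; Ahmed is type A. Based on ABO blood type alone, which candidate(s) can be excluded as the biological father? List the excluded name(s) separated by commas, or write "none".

Kenji

A candidate is excluded only if no genotype consistent with his phenotype could produce a type O child with a type B mother.
Kenji (type AB): no genotype consistent with that phenotype can produce a type-O child with a type-B mother.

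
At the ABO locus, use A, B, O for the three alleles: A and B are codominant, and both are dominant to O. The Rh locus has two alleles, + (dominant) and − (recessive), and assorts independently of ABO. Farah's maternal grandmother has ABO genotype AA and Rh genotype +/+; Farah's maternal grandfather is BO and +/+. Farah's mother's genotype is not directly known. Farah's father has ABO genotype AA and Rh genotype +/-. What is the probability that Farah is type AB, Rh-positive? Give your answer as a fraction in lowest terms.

1/4

Farah's mother's ABO genotype from AA × BO: 1/2 AB, 1/2 AO.
Crossing each possibility with the father AA and summing P(type AB): 1/2·1/2 + 1/2·0 = 1/4.
Similarly for Rh via the mother's Rh distribution: P(Rh+) = 1.
Independent loci: 1/4 × 1 = 1/4.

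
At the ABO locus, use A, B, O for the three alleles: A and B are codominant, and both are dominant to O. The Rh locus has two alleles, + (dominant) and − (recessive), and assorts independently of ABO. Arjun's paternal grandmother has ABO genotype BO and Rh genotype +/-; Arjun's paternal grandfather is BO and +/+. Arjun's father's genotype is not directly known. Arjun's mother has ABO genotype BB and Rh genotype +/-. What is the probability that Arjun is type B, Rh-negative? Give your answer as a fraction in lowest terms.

1/8

Arjun's father's ABO genotype from BO × BO: 1/4 BB, 1/2 BO, 1/4 OO.
Crossing each possibility with the mother BB and summing P(type B): 1/4·1 + 1/2·1 + 1/4·1 = 1.
Similarly for Rh via the father's Rh distribution: P(Rh-) = 1/8.
Independent loci: 1 × 1/8 = 1/8.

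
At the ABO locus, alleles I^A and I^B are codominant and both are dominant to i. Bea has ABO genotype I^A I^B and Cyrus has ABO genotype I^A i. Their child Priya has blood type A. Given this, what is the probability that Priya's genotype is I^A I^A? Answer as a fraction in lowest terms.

Cross I^A I^B × I^A i → 1/4 I^A I^A, 1/4 I^A I^B, 1/4 I^A i, 1/4 I^B i.
Type-A genotypes among offspring: I^A I^A (1/4), I^A i (1/4); total 1/2.
P(I^A I^A | type A) = (1/4) / (1/2) = 1/2.

1/2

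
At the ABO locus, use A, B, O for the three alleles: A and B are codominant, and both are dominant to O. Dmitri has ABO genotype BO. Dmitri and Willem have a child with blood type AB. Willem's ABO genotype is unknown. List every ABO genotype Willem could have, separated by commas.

AA, AB, AO

For each candidate genotype of Willem, check whether crossing it with BO can produce every observed child phenotype.
  AA → possible child types {A, AB} ✓
  AB → possible child types {A, B, AB} ✓
  AO → possible child types {O, A, B, AB} ✓
  BB → possible child types {B} ✗
  BO → possible child types {O, B} ✗
  OO → possible child types {O, B} ✗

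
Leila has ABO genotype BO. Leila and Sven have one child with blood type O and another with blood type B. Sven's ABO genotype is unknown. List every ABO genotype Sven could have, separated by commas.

For each candidate genotype of Sven, check whether crossing it with BO can produce every observed child phenotype.
  AA → possible child types {A, AB} ✗
  AB → possible child types {A, B, AB} ✗
  AO → possible child types {O, A, B, AB} ✓
  BB → possible child types {B} ✗
  BO → possible child types {O, B} ✓
  OO → possible child types {O, B} ✓

AO, BO, OO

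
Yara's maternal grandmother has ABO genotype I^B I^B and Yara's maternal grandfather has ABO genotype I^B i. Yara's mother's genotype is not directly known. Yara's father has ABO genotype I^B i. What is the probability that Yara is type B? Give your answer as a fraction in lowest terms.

7/8

Yara's mother's ABO genotype from I^B I^B × I^B i: 1/2 I^B I^B, 1/2 I^B i.
Crossing each possibility with the father I^B i and summing P(type B): 1/2·1 + 1/2·3/4 = 7/8.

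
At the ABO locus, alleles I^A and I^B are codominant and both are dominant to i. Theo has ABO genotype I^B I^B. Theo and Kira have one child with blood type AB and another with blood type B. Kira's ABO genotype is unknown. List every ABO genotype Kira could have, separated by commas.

I^A I^B, I^A i

For each candidate genotype of Kira, check whether crossing it with I^B I^B can produce every observed child phenotype.
  I^A I^A → possible child types {AB} ✗
  I^A I^B → possible child types {B, AB} ✓
  I^A i → possible child types {B, AB} ✓
  I^B I^B → possible child types {B} ✗
  I^B i → possible child types {B} ✗
  i i → possible child types {B} ✗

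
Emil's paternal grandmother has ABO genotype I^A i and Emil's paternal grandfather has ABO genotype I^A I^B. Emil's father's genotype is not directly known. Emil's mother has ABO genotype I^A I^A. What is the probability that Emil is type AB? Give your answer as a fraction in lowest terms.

Emil's father's ABO genotype from I^A i × I^A I^B: 1/4 I^A I^A, 1/4 I^A I^B, 1/4 I^A i, 1/4 I^B i.
Crossing each possibility with the mother I^A I^A and summing P(type AB): 1/4·0 + 1/4·1/2 + 1/4·0 + 1/4·1/2 = 1/4.

1/4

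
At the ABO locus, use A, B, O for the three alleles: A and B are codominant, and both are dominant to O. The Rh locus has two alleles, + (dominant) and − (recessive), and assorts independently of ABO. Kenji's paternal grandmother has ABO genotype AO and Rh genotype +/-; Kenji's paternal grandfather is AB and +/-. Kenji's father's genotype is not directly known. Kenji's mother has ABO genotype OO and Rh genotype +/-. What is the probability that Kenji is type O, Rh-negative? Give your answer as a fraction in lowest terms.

Kenji's father's ABO genotype from AO × AB: 1/4 AA, 1/4 AB, 1/4 AO, 1/4 BO.
Crossing each possibility with the mother OO and summing P(type O): 1/4·0 + 1/4·0 + 1/4·1/2 + 1/4·1/2 = 1/4.
Similarly for Rh via the father's Rh distribution: P(Rh-) = 1/4.
Independent loci: 1/4 × 1/4 = 1/16.

1/16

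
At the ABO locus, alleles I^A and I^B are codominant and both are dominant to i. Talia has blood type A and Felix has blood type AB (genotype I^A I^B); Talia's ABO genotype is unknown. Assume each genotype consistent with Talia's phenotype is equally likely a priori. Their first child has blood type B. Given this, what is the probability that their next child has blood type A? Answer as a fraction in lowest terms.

1/2

Possible genotypes: Talia ∈ {I^A I^A, I^A i}; Felix ∈ {I^A I^B}.
Weight each parental genotype pair by prior × P(type-B child):
  I^A i × I^A I^B: posterior weight 1; P(next child type A) = 1/2.
Weighted sum = 1/2.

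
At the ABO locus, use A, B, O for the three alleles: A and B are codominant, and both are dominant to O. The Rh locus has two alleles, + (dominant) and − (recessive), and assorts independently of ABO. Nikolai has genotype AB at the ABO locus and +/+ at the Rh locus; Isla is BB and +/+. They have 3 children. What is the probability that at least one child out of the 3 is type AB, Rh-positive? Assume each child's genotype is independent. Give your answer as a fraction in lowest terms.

ABO cross AB × BB → 1/2 B, 1/2 AB.
Rh cross +/+ × +/+ → 1 Rh+; so P(type AB, Rh-positive) = 1/2 × 1 = 1/2 per child.
P(none) = (1/2)^3 = 1/8; P(at least one) = 1 − 1/8 = 7/8.

7/8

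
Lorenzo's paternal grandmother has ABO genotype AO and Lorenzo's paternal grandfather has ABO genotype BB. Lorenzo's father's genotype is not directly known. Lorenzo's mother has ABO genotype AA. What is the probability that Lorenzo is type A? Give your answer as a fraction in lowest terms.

1/2

Lorenzo's father's ABO genotype from AO × BB: 1/2 AB, 1/2 BO.
Crossing each possibility with the mother AA and summing P(type A): 1/2·1/2 + 1/2·1/2 = 1/2.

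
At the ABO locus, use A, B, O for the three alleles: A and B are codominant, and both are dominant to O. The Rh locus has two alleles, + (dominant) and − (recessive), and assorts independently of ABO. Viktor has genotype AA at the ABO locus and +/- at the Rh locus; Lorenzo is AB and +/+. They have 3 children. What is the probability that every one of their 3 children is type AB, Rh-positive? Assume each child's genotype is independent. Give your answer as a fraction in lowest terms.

1/8

ABO cross AA × AB → 1/2 A, 1/2 AB.
Rh cross +/- × +/+ → 1 Rh+; so P(type AB, Rh-positive) = 1/2 × 1 = 1/2 per child.
All 3 independent: (1/2)^3 = 1/8.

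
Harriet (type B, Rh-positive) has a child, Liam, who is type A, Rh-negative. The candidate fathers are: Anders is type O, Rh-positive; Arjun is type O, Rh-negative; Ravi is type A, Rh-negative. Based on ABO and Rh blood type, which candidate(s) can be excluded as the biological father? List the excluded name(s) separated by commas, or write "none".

Anders, Arjun

A candidate is excluded only if no genotype consistent with his phenotype could produce a type A, Rh-negative child with a type B, Rh-positive mother.
Anders (type O, Rh+): no genotype consistent with that phenotype can produce a type-A Rh- child with a type-B mother.
Arjun (type O, Rh-): no genotype consistent with that phenotype can produce a type-A Rh- child with a type-B mother.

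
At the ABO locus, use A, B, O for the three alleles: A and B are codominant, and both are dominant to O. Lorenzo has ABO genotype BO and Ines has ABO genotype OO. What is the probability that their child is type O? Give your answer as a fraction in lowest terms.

1/2

ABO cross BO × OO → offspring phenotypes: 1/2 O, 1/2 B.
So P(type O) = 1/2.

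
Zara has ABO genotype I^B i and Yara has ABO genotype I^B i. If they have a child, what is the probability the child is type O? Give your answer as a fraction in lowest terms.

ABO cross I^B i × I^B i → offspring phenotypes: 1/4 O, 3/4 B.
So P(type O) = 1/4.

1/4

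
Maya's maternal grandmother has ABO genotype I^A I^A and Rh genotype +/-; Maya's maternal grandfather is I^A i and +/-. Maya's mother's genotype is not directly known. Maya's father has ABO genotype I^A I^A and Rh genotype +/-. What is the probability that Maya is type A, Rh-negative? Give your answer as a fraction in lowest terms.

1/4

Maya's mother's ABO genotype from I^A I^A × I^A i: 1/2 I^A I^A, 1/2 I^A i.
Crossing each possibility with the father I^A I^A and summing P(type A): 1/2·1 + 1/2·1 = 1.
Similarly for Rh via the mother's Rh distribution: P(Rh-) = 1/4.
Independent loci: 1 × 1/4 = 1/4.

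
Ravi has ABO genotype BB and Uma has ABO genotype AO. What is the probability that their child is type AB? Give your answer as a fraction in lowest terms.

ABO cross BB × AO → offspring phenotypes: 1/2 B, 1/2 AB.
So P(type AB) = 1/2.

1/2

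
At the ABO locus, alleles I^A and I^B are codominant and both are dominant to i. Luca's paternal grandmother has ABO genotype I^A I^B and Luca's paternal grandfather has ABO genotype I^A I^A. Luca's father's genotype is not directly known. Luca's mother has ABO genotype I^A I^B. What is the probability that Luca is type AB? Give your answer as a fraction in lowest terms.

Luca's father's ABO genotype from I^A I^B × I^A I^A: 1/2 I^A I^A, 1/2 I^A I^B.
Crossing each possibility with the mother I^A I^B and summing P(type AB): 1/2·1/2 + 1/2·1/2 = 1/2.

1/2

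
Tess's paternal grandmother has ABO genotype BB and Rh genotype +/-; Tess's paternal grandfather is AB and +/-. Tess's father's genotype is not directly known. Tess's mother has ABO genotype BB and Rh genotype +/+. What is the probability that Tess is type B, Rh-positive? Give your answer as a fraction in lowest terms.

Tess's father's ABO genotype from BB × AB: 1/2 AB, 1/2 BB.
Crossing each possibility with the mother BB and summing P(type B): 1/2·1/2 + 1/2·1 = 3/4.
Similarly for Rh via the father's Rh distribution: P(Rh+) = 1.
Independent loci: 3/4 × 1 = 3/4.

3/4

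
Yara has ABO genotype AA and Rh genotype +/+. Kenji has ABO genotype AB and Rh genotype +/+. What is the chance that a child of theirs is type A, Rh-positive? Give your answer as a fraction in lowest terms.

1/2

ABO cross AA × AB → offspring phenotypes: 1/2 A, 1/2 AB.
Rh cross +/+ × +/+ → 1 Rh+.
Independent loci: P(type A, Rh-positive) = 1/2 × 1 = 1/2.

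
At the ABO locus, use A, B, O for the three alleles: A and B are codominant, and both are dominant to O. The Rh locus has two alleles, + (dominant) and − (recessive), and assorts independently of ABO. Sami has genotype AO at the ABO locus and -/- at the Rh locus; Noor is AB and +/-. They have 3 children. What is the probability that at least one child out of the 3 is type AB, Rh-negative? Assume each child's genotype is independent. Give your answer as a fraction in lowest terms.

169/512

ABO cross AO × AB → 1/2 A, 1/4 B, 1/4 AB.
Rh cross -/- × +/- → 1/2 Rh+, 1/2 Rh-; so P(type AB, Rh-negative) = 1/4 × 1/2 = 1/8 per child.
P(none) = (7/8)^3 = 343/512; P(at least one) = 1 − 343/512 = 169/512.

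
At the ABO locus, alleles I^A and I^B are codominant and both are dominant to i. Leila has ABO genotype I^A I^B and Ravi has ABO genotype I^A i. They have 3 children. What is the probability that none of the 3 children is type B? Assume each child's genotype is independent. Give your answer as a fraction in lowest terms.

27/64

ABO cross I^A I^B × I^A i → 1/2 A, 1/4 B, 1/4 AB.
So P(type B) = 1/4 per child.
P(not type B) = 3/4 for one child; (3/4)^3 = 27/64.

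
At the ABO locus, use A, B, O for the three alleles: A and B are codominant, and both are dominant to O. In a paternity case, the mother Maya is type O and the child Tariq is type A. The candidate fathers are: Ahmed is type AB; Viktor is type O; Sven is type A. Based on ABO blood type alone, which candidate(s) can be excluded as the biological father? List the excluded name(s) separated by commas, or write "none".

A candidate is excluded only if no genotype consistent with his phenotype could produce a type A child with a type O mother.
Viktor (type O): no genotype consistent with that phenotype can produce a type-A child with a type-O mother.

Viktor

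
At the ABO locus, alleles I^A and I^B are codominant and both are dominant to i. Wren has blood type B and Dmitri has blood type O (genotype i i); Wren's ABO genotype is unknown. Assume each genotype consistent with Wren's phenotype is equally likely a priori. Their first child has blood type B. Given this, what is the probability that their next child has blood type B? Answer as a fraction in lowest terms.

5/6

Possible genotypes: Wren ∈ {I^B I^B, I^B i}; Dmitri ∈ {i i}.
Weight each parental genotype pair by prior × P(type-B child):
  I^B I^B × i i: posterior weight 2/3; P(next child type B) = 1.
  I^B i × i i: posterior weight 1/3; P(next child type B) = 1/2.
Weighted sum = 5/6.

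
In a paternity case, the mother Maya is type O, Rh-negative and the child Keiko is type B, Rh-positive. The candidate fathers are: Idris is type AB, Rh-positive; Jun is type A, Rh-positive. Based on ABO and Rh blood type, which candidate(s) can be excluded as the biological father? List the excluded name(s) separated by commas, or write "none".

Jun

A candidate is excluded only if no genotype consistent with his phenotype could produce a type B, Rh-positive child with a type O, Rh-negative mother.
Jun (type A, Rh+): no genotype consistent with that phenotype can produce a type-B Rh+ child with a type-O mother.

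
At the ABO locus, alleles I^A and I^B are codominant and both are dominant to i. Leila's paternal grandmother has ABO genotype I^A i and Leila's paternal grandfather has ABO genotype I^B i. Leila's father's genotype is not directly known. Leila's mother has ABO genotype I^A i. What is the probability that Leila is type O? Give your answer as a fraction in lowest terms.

1/4

Leila's father's ABO genotype from I^A i × I^B i: 1/4 I^A I^B, 1/4 I^A i, 1/4 I^B i, 1/4 i i.
Crossing each possibility with the mother I^A i and summing P(type O): 1/4·0 + 1/4·1/4 + 1/4·1/4 + 1/4·1/2 = 1/4.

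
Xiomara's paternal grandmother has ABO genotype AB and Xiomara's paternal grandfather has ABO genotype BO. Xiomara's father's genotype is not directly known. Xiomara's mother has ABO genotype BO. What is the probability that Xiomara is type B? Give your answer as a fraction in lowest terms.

Xiomara's father's ABO genotype from AB × BO: 1/4 AB, 1/4 AO, 1/4 BB, 1/4 BO.
Crossing each possibility with the mother BO and summing P(type B): 1/4·1/2 + 1/4·1/4 + 1/4·1 + 1/4·3/4 = 5/8.

5/8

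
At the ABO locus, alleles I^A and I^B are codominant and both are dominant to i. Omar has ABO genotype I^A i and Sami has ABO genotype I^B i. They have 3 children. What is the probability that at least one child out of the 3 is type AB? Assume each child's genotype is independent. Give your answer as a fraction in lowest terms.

ABO cross I^A i × I^B i → 1/4 O, 1/4 A, 1/4 B, 1/4 AB.
So P(type AB) = 1/4 per child.
P(none) = (3/4)^3 = 27/64; P(at least one) = 1 − 27/64 = 37/64.

37/64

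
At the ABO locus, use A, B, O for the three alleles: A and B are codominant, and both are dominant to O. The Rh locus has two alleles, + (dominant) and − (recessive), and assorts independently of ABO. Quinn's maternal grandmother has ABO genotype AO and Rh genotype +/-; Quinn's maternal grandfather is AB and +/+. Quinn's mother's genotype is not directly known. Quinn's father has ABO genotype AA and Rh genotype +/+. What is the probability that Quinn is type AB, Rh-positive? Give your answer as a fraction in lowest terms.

Quinn's mother's ABO genotype from AO × AB: 1/4 AA, 1/4 AB, 1/4 AO, 1/4 BO.
Crossing each possibility with the father AA and summing P(type AB): 1/4·0 + 1/4·1/2 + 1/4·0 + 1/4·1/2 = 1/4.
Similarly for Rh via the mother's Rh distribution: P(Rh+) = 1.
Independent loci: 1/4 × 1 = 1/4.

1/4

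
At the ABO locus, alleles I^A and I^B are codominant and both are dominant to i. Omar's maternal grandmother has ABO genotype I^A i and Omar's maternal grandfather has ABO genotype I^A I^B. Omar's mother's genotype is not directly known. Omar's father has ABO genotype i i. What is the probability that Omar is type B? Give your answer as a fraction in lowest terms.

1/4

Omar's mother's ABO genotype from I^A i × I^A I^B: 1/4 I^A I^A, 1/4 I^A I^B, 1/4 I^A i, 1/4 I^B i.
Crossing each possibility with the father i i and summing P(type B): 1/4·0 + 1/4·1/2 + 1/4·0 + 1/4·1/2 = 1/4.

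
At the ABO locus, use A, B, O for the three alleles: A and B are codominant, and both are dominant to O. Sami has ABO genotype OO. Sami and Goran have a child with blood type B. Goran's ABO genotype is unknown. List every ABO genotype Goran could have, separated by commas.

AB, BB, BO

For each candidate genotype of Goran, check whether crossing it with OO can produce every observed child phenotype.
  AA → possible child types {A} ✗
  AB → possible child types {A, B} ✓
  AO → possible child types {O, A} ✗
  BB → possible child types {B} ✓
  BO → possible child types {O, B} ✓
  OO → possible child types {O} ✗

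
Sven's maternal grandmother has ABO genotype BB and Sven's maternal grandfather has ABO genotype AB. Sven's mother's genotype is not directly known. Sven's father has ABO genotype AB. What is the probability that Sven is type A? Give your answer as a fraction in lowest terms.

1/8

Sven's mother's ABO genotype from BB × AB: 1/2 AB, 1/2 BB.
Crossing each possibility with the father AB and summing P(type A): 1/2·1/4 + 1/2·0 = 1/8.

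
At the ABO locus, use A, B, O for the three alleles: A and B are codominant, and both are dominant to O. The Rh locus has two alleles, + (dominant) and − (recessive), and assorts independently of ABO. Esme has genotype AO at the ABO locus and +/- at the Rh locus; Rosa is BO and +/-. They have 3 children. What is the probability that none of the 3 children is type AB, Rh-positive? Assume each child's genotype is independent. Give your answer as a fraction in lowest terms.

2197/4096

ABO cross AO × BO → 1/4 O, 1/4 A, 1/4 B, 1/4 AB.
Rh cross +/- × +/- → 3/4 Rh+, 1/4 Rh-; so P(type AB, Rh-positive) = 1/4 × 3/4 = 3/16 per child.
P(not type AB, Rh-positive) = 13/16 for one child; (13/16)^3 = 2197/4096.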